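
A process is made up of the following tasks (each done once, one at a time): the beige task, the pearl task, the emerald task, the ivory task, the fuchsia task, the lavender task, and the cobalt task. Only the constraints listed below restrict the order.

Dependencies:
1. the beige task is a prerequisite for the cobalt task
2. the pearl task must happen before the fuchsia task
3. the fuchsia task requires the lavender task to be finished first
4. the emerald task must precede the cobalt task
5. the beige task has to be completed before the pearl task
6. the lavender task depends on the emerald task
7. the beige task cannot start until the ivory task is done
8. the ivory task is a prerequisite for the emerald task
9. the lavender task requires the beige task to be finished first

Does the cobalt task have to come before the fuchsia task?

No

No chain of constraints connects the cobalt task to the fuchsia task in either direction.
A valid ordering placing the fuchsia task before the cobalt task exists, so the answer is no.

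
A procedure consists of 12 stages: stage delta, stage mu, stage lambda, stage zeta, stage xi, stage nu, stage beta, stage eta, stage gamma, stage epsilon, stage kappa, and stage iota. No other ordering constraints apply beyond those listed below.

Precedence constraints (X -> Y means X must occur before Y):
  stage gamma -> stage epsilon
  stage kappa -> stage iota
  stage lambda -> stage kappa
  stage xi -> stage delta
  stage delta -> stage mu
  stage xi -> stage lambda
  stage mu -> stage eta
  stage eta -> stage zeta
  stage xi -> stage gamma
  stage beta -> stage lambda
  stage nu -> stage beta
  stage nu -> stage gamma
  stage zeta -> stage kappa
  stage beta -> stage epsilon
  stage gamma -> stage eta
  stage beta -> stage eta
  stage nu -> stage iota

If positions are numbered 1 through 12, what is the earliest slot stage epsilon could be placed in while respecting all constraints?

Working backwards through the constraints from stage epsilon, its full set of required predecessors is stage xi, stage nu, stage beta, stage gamma — 4 of them.
So at minimum 4 stages come before stage epsilon, putting stage epsilon no earlier than position 5. That position is achievable by scheduling exactly those predecessors first.

5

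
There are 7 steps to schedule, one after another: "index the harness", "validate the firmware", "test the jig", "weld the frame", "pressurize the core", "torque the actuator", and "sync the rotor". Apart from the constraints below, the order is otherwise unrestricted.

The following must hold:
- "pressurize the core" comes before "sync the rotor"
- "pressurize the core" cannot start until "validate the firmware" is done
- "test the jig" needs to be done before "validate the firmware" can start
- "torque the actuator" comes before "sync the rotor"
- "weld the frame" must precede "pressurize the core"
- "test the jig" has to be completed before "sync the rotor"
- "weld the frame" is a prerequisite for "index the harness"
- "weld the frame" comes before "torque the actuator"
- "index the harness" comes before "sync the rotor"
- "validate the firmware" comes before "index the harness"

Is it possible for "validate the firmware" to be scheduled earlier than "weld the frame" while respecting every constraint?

Yes

No chain of constraints runs from "weld the frame" to "validate the firmware", so "weld the frame" is not required to come first.
That means at least one valid schedule has "validate the firmware" before "weld the frame".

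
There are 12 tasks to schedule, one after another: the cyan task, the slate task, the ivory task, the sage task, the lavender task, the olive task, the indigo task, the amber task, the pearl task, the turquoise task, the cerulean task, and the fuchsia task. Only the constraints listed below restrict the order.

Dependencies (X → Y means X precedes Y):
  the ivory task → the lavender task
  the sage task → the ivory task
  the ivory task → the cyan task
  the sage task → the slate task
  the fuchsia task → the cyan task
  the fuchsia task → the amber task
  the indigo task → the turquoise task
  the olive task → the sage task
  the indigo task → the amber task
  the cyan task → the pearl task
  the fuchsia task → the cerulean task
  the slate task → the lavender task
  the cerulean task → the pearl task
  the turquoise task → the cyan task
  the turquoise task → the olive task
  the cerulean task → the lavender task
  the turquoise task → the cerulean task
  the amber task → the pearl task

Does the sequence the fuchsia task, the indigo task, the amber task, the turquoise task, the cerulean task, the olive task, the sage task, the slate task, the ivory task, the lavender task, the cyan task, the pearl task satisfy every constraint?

Yes

Going through the constraints one by one, each required predecessor appears earlier in the sequence than its dependent — e.g. the fuchsia task (position 1) is before the cyan task (position 11), as required.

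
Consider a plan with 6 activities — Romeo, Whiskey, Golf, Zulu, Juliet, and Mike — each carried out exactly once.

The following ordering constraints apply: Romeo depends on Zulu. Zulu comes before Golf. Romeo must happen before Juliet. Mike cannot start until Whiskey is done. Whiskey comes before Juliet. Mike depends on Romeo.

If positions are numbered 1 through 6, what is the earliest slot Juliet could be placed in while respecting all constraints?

Working backwards through the constraints from Juliet, its full set of required predecessors is Romeo, Whiskey, Zulu — 3 of them.
With 3 mandatory predecessors, the earliest Juliet can sit is position 3+1 = 4, and placing just those 3 first achieves it.

4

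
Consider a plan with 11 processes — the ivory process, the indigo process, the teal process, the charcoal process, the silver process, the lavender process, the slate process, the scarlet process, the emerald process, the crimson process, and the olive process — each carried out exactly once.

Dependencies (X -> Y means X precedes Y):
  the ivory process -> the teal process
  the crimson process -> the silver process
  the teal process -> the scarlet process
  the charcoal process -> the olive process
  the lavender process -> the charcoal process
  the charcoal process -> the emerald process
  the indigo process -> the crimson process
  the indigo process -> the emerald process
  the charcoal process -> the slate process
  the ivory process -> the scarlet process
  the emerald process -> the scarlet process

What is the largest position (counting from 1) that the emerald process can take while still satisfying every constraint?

The only process forced after the emerald process (directly or by a chain) is the scarlet process.
So at least 1 process follows the emerald process, putting the emerald process no later than position 10. That position is achievable by scheduling everything else first.

10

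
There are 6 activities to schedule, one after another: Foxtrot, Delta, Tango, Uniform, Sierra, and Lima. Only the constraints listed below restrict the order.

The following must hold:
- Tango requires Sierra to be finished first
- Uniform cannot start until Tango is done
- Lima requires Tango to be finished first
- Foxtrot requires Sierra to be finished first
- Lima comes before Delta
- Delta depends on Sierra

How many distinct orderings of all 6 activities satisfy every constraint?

15

Only Sierra has no prerequisites, so it must go first.
Systematically extending each partial ordering one activity at a time and counting, there are 15 complete orderings.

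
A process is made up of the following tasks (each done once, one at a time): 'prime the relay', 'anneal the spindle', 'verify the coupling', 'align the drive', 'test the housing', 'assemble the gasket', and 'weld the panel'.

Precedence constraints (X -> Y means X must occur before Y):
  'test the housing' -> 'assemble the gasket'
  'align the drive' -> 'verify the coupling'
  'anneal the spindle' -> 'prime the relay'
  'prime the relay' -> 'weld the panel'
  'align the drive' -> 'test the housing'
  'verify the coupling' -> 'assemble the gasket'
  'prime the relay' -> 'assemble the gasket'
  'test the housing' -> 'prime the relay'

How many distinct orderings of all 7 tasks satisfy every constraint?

2 tasks have no prerequisites ('anneal the spindle', 'align the drive'), so any of them could come first.
Enumerating by repeatedly choosing an available task (one whose prerequisites are all placed) gives 25 distinct complete orderings.

25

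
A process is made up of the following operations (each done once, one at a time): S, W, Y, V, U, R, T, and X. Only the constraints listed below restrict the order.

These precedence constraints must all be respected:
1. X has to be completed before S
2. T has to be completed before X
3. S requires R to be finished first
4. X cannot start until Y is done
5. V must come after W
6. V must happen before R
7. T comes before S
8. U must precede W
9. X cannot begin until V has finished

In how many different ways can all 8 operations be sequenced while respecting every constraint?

The operations with no prerequisites are Y, U, T; any of them can be placed first.
Counting all ways to extend the partial order to a total order gives 50.

50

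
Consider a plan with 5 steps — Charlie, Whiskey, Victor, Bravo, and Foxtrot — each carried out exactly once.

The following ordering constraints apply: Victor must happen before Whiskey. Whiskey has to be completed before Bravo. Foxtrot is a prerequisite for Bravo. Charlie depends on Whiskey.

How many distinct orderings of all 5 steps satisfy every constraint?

7

2 steps have no prerequisites (Victor, Foxtrot), so any of them could come first.
Counting all ways to extend the partial order to a total order gives 7.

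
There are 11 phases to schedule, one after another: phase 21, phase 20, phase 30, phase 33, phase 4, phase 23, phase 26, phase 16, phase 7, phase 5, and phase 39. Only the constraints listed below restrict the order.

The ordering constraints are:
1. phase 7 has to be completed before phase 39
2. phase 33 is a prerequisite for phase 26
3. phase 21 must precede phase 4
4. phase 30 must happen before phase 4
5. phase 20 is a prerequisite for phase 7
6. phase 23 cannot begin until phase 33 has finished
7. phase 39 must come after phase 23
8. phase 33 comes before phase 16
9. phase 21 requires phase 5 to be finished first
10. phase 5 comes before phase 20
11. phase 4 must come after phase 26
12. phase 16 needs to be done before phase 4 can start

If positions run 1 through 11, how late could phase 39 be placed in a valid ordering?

Phase 39 has no required successors, so nothing stops it from going last (position 11).

11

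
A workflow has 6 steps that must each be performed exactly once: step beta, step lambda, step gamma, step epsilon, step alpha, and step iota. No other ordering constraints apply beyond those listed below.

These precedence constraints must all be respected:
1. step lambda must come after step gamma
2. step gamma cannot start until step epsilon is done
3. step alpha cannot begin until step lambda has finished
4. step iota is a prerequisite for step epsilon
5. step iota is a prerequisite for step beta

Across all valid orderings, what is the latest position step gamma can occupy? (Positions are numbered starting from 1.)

The steps that are forced after step gamma, directly or by a chain of constraints, are step lambda, step alpha. That's 2 steps.
So at least 2 steps follow step gamma, putting step gamma no later than position 4. That position is achievable by scheduling everything else first.

4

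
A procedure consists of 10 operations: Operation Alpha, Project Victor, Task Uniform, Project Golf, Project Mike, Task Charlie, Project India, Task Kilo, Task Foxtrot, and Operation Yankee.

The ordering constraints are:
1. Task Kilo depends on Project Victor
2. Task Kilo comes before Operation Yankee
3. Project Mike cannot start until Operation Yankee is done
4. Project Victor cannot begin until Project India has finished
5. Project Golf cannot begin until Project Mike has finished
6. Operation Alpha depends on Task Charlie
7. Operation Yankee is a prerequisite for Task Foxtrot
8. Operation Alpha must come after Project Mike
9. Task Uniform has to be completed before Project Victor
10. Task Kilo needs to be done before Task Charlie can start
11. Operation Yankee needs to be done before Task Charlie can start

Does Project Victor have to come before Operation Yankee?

Yes

Chaining the stated constraints: Project Victor → Task Kilo → Operation Yankee.
That forces Project Victor before Operation Yankee in every valid schedule.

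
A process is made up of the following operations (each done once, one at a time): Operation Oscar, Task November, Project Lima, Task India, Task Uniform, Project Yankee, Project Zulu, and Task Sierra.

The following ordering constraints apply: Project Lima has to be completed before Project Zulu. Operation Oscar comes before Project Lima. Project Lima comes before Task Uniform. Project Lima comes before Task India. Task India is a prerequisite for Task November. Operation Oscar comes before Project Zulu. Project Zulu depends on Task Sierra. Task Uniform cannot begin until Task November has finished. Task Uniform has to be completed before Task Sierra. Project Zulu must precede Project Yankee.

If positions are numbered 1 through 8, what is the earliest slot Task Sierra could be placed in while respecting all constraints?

6

Working backwards through the constraints from Task Sierra, its full set of required predecessors is Operation Oscar, Task November, Project Lima, Task India, Task Uniform — 5 of them.
So at minimum 5 operations come before Task Sierra, putting Task Sierra no earlier than position 6. That position is achievable by scheduling exactly those predecessors first.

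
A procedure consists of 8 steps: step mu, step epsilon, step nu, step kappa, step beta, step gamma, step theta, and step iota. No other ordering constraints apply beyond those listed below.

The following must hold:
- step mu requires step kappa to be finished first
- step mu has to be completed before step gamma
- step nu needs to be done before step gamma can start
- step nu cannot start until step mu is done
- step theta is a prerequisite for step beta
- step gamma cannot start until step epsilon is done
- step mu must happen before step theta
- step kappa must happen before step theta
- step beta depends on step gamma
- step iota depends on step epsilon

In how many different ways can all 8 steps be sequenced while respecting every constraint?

2 steps have no prerequisites (step epsilon, step kappa), so any of them could come first.
Systematically extending each partial ordering one step at a time and counting, there are 72 complete orderings.

72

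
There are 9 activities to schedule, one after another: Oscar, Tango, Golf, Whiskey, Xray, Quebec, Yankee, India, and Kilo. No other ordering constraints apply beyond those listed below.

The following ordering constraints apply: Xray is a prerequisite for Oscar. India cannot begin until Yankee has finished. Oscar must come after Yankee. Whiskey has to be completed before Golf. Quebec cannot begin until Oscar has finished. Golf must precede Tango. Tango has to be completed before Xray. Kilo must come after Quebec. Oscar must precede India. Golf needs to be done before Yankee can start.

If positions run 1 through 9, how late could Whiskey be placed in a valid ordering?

1

Following every chain forward from Whiskey, the activities that must come later are Oscar, Tango, Golf, Xray, Quebec, Yankee, India, Kilo — 8 of them.
So at least 8 activities follow Whiskey, putting Whiskey no later than position 1. That position is achievable by scheduling everything else first.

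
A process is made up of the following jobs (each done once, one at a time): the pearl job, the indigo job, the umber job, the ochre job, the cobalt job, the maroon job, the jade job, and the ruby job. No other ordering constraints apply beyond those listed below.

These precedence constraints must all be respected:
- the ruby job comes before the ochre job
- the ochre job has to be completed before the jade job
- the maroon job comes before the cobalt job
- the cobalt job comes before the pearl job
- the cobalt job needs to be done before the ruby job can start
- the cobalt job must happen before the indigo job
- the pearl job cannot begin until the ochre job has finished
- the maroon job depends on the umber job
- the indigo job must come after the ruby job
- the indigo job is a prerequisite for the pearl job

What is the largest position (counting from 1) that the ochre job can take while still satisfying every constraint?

6

Following every chain forward from the ochre job, the jobs that must come later are the pearl job, the jade job — 2 of them.
So at least 2 jobs follow the ochre job, putting the ochre job no later than position 6. That position is achievable by scheduling everything else first.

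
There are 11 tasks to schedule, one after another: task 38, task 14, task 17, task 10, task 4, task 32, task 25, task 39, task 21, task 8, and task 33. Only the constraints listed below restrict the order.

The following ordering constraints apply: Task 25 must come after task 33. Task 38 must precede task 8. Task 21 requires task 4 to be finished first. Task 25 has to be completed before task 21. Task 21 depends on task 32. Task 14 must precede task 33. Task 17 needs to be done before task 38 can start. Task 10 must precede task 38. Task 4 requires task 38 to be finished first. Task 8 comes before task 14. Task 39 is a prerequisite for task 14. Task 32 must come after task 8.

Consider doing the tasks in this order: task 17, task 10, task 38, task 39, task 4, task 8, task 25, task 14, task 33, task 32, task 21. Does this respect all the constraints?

In the proposed order, task 25 appears before task 33.
Since task 33 is required before task 25, the ordering is invalid.

No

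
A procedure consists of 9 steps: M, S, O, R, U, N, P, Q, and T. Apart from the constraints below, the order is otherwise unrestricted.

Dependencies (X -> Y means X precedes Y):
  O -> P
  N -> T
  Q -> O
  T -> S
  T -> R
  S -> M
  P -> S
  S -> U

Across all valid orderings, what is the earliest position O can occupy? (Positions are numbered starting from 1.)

The only step forced before O (directly or transitively) is Q.
With 1 mandatory predecessor, the earliest O can sit is position 1+1 = 2, and placing just that one first achieves it.

2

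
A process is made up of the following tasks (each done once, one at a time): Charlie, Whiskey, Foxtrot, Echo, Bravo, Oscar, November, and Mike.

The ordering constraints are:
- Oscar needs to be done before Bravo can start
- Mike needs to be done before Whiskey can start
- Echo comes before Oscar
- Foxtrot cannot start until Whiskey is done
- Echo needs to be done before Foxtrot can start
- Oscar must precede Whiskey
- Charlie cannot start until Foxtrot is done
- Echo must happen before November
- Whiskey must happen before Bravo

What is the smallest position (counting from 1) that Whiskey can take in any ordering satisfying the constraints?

The tasks that are forced before Whiskey, directly or transitively, are Echo, Oscar, Mike. That's 3 tasks.
So at minimum 3 tasks come before Whiskey, putting Whiskey no earlier than position 4. That position is achievable by scheduling exactly those predecessors first.

4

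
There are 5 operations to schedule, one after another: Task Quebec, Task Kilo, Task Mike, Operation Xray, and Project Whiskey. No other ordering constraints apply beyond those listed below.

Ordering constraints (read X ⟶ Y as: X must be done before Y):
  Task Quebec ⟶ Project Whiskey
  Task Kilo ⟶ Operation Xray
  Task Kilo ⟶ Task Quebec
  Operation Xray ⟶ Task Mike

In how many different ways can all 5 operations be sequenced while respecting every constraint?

Only Task Kilo has no prerequisites, so it must go first.
Counting all ways to extend the partial order to a total order gives 6.

6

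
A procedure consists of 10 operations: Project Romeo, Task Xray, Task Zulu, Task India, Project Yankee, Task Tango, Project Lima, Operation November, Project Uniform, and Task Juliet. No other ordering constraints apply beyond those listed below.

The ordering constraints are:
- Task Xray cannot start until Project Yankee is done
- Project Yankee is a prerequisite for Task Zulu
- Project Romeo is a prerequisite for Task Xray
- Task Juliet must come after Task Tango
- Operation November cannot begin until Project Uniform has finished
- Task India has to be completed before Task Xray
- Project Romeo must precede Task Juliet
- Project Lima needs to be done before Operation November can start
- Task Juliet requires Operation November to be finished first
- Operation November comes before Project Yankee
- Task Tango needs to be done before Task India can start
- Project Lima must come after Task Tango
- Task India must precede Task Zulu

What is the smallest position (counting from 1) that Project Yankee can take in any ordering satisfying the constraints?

Every operation that must precede Project Yankee has to come before it. Tracing all chains that end at Project Yankee, those operations are: Task Tango, Project Lima, Operation November, Project Uniform — 4 in total.
So at minimum 4 operations come before Project Yankee, putting Project Yankee no earlier than position 5. That position is achievable by scheduling exactly those predecessors first.

5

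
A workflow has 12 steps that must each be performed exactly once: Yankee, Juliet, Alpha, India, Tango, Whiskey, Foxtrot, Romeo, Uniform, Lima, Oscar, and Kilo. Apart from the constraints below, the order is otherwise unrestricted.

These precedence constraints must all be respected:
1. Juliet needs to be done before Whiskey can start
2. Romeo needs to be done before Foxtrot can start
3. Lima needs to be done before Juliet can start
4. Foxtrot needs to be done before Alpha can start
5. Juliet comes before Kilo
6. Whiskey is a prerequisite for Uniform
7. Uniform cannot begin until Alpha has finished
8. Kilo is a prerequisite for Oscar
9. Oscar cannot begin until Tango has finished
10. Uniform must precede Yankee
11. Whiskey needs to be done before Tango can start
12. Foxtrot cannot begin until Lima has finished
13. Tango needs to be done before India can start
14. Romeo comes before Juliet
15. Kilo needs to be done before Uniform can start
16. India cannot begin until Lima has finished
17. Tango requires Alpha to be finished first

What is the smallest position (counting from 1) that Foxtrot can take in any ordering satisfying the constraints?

3

Working backwards through the constraints from Foxtrot, its full set of required predecessors is Romeo, Lima — 2 of them.
With 2 mandatory predecessors, the earliest Foxtrot can sit is position 2+1 = 3, and placing just those 2 first achieves it.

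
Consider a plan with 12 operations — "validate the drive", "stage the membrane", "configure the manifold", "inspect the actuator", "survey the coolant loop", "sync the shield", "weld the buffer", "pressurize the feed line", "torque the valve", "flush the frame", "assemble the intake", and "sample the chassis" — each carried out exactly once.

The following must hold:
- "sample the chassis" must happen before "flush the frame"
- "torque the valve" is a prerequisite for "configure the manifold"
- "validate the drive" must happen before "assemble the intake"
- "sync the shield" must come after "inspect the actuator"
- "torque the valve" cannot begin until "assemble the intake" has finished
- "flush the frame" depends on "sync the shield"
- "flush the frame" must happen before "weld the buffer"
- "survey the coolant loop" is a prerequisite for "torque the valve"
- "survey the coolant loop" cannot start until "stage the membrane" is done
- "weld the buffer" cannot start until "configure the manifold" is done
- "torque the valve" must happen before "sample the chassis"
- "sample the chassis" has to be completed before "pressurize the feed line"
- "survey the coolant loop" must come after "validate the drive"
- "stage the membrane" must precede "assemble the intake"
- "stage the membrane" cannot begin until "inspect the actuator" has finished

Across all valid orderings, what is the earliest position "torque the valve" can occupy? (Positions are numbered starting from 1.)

6

Working backwards through the constraints from "torque the valve", its full set of required predecessors is "validate the drive", "stage the membrane", "inspect the actuator", "survey the coolant loop", "assemble the intake" — 5 of them.
So at minimum 5 operations come before "torque the valve", putting "torque the valve" no earlier than position 6. That position is achievable by scheduling exactly those predecessors first.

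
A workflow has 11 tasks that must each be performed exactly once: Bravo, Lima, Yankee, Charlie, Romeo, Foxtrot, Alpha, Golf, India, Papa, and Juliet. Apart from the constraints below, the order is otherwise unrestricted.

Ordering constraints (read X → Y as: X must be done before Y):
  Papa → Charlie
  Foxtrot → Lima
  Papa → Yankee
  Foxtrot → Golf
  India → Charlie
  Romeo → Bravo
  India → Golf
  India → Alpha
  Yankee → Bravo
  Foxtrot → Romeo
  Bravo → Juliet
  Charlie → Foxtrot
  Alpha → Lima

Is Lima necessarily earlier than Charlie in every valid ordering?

No

There is a chain Charlie → Foxtrot → Lima, which puts Charlie before Lima.
So Lima never precedes Charlie.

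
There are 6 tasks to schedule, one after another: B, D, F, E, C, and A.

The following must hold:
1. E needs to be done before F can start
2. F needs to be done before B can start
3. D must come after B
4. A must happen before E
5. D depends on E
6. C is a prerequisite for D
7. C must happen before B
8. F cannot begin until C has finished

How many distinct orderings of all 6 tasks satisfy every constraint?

The tasks with no prerequisites are C, A; any of them can be placed first.
Enumerating by repeatedly choosing an available task (one whose prerequisites are all placed) gives 3 distinct complete orderings.

3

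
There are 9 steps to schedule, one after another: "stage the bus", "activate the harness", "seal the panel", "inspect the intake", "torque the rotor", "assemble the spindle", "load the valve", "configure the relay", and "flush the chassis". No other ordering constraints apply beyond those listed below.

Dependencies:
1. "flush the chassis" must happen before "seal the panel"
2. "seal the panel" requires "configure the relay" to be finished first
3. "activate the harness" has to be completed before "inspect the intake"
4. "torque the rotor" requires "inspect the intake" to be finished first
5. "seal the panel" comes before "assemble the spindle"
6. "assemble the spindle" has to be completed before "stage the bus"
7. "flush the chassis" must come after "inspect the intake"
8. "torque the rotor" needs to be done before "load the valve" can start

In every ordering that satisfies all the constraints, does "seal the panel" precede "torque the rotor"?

No

No chain of constraints connects "seal the panel" to "torque the rotor" in either direction.
A valid ordering placing "torque the rotor" before "seal the panel" exists, so the answer is no.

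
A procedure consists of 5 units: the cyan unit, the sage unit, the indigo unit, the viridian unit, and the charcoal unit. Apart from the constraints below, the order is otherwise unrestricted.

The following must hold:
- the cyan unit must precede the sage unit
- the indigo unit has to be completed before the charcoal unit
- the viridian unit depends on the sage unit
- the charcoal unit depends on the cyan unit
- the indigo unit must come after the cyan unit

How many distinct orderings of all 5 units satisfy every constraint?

6

Only the cyan unit has no prerequisites, so it must go first.
Enumerating by repeatedly choosing an available unit (one whose prerequisites are all placed) gives 6 distinct complete orderings.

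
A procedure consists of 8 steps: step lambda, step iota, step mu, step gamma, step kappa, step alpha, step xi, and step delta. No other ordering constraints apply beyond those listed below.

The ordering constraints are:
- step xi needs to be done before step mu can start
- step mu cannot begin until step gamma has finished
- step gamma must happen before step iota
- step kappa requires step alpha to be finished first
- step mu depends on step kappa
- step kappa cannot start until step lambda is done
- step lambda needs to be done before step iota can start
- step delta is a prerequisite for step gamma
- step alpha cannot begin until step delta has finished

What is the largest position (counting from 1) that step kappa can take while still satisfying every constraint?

7

The only step forced after step kappa (directly or by a chain) is step mu.
So at least 1 step follows step kappa, putting step kappa no later than position 7. That position is achievable by scheduling everything else first.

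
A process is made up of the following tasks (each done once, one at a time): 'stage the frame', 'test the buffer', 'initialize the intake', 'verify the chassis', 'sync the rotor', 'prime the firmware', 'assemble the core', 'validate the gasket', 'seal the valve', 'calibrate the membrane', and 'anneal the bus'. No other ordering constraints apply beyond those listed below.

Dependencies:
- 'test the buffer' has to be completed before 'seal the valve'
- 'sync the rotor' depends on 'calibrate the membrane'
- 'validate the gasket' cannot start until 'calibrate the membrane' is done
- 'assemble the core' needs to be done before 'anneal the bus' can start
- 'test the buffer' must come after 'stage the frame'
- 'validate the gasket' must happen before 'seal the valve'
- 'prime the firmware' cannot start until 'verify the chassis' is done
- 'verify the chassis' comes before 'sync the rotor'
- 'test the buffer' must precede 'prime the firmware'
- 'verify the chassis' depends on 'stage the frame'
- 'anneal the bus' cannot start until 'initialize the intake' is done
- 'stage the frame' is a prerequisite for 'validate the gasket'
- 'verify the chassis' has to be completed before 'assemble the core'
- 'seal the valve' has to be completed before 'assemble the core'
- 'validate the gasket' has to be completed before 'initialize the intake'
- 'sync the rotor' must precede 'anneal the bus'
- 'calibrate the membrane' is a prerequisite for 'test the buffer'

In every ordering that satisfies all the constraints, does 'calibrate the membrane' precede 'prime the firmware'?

Yes

There is a constraint chain 'calibrate the membrane' → 'test the buffer' → 'prime the firmware'.
That forces 'calibrate the membrane' before 'prime the firmware' in every valid schedule.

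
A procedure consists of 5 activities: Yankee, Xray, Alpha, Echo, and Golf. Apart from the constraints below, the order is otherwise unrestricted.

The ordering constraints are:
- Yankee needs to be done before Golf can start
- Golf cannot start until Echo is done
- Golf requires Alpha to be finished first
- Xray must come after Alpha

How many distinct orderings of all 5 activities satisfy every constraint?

18

3 activities have no prerequisites (Yankee, Alpha, Echo), so any of them could come first.
Counting all ways to extend the partial order to a total order gives 18.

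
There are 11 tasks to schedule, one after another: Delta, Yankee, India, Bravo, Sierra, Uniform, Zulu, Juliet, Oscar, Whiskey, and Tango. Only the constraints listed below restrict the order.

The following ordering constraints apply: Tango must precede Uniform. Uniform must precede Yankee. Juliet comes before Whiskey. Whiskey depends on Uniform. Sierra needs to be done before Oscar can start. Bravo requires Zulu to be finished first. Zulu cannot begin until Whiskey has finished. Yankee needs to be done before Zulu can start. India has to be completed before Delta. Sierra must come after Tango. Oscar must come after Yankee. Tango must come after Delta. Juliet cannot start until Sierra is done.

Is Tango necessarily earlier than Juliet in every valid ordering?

Tracing the constraints gives a chain: Tango → Sierra → Juliet.
So Tango must precede Juliet in any valid ordering.

Yes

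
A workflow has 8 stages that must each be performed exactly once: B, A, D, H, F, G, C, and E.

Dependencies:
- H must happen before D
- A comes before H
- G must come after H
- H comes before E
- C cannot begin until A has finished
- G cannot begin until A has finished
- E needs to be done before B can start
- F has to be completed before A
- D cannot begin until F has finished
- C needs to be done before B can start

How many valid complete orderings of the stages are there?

52

F is the only stage with nothing required before it, so every ordering starts there.
Systematically extending each partial ordering one stage at a time and counting, there are 52 complete orderings.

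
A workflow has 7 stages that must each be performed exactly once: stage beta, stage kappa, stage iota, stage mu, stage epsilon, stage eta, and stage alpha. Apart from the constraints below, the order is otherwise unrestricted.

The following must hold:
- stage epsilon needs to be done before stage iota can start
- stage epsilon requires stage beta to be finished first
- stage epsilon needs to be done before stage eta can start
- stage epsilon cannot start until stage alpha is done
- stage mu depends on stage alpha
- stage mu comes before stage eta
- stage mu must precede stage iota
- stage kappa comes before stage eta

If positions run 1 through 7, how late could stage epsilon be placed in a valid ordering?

5

Following every chain forward from stage epsilon, the stages that must come later are stage iota, stage eta — 2 of them.
So at least 2 stages follow stage epsilon, putting stage epsilon no later than position 5. That position is achievable by scheduling everything else first.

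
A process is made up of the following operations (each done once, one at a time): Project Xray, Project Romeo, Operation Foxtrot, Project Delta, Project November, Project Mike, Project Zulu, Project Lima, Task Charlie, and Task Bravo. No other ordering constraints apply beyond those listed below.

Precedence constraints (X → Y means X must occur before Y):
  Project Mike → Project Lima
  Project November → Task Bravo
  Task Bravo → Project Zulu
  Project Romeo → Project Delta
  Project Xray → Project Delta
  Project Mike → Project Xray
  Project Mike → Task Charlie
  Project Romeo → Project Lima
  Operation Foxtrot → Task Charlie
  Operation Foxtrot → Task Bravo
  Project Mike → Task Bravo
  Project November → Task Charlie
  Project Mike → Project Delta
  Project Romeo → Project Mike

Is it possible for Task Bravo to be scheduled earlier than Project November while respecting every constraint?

There is a dependency chain Project November → Task Bravo, so Task Bravo always comes after Project November.
So no valid ordering can have Task Bravo before Project November.

No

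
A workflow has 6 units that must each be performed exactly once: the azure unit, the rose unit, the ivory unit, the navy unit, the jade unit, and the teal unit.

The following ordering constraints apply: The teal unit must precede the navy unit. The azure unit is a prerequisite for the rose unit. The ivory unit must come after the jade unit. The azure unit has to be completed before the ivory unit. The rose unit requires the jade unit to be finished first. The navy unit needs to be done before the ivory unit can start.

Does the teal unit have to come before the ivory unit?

There is a constraint chain the teal unit → the navy unit → the ivory unit.
That forces the teal unit before the ivory unit in every valid schedule.

Yes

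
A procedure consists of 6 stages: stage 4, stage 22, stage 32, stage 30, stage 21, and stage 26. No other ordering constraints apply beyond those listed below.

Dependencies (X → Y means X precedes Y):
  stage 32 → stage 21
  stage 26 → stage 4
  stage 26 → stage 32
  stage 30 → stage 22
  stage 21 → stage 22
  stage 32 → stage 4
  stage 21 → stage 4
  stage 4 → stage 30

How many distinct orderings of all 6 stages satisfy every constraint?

1

Stage 26 is the only stage with nothing required before it, so every ordering starts there.
Every stage is then forced in turn, so only 1 complete ordering is consistent with the constraints.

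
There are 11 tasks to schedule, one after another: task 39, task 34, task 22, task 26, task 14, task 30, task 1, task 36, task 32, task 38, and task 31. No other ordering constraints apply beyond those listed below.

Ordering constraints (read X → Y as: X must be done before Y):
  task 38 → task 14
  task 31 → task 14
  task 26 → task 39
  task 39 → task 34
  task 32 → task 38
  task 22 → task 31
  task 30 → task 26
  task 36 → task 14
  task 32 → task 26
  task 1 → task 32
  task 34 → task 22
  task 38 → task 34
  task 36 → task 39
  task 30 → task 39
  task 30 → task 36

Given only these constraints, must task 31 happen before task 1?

No

The constraints actually force task 1 before task 31 (via task 1 → task 32 → task 38 → task 34 → task 22 → task 31), not the other way around.
So task 31 does not have to come before task 1 — it cannot.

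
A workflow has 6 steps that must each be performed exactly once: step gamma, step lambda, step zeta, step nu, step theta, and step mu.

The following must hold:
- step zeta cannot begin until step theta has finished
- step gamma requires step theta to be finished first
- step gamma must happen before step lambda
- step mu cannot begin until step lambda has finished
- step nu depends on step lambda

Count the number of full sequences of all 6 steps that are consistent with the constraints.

Only step theta has no prerequisites, so it must go first.
Systematically extending each partial ordering one step at a time and counting, there are 10 complete orderings.

10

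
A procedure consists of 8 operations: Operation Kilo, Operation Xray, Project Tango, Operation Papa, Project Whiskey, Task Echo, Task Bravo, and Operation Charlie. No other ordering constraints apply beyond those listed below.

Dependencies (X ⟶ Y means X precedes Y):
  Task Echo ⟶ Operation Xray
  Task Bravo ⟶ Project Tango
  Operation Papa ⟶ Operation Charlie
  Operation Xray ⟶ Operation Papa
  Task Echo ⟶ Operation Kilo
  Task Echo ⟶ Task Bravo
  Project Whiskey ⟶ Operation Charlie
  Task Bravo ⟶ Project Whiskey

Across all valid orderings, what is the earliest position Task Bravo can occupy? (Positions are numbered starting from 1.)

2

The only operation forced before Task Bravo (directly or transitively) is Task Echo.
With 1 mandatory predecessor, the earliest Task Bravo can sit is position 1+1 = 2, and placing just that one first achieves it.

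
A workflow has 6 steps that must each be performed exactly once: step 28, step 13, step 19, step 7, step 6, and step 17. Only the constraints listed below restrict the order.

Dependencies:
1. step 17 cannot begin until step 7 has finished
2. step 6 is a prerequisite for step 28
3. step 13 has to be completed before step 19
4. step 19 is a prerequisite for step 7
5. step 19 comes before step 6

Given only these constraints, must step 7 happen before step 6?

Step 7 and step 6 are not related by any chain of constraints.
There exist valid orderings with step 6 before step 7, so step 7 is not required to come first.

No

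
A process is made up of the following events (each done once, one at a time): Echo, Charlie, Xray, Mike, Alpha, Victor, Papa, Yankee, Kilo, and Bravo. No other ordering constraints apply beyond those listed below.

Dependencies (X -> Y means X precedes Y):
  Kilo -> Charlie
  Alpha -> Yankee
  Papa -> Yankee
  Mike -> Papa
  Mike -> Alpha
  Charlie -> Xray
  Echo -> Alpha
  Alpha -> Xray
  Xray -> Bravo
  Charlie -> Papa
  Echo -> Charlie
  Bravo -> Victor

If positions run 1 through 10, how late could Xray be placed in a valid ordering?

8

The events that are forced after Xray, directly or by a chain of constraints, are Victor, Bravo. That's 2 events.
So at least 2 events follow Xray, putting Xray no later than position 8. That position is achievable by scheduling everything else first.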